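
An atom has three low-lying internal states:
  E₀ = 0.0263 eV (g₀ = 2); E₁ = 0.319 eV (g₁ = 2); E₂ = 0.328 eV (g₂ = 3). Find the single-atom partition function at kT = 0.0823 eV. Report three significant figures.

Eᵢ/kT = 0.31956, 3.8761, 3.9854.
Z = Σ gᵢe^(−Eᵢ/kT) = 2·e^(−0.31956) + 2·e^(−3.8761) + 3·e^(−3.9854) = 1.4529 + 0.041463 + 0.055755 = 1.5501.

Z = 1.55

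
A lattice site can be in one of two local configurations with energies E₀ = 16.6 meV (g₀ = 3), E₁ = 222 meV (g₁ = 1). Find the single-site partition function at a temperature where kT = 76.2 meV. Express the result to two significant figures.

Z = 2.5

Eᵢ/kT = 0.2178, 2.913.
Z = Σ gᵢe^(−Eᵢ/kT) = 3·e^(−0.2178) + 1·e^(−2.913) = 2.413 + 0.05431 = 2.467.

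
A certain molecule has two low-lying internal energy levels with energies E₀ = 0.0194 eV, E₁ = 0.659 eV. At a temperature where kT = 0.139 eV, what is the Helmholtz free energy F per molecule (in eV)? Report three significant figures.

Eᵢ/kT = 0.13957, 4.7410.
Z = Σ e^(−Eᵢ/kT) = e^(−0.13957) + e^(−4.7410) = 0.86973 + 0.0087299 = 0.87846.
F = −kT ln Z = −0.139 × ln(0.87846) = −0.139 × -0.12958 = 0.0180 eV.

0.0180 eV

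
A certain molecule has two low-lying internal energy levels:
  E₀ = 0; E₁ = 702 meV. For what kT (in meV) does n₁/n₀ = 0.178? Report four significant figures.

n₁/n₀ = exp[−(E₁−E₀)/kT] = 0.178.
⇒ (E₁−E₀)/kT = ln(1/0.178) = ln(5.61798) = 1.72597.
kT = 702 meV / 1.72597 = 406.7 meV.

406.7 meV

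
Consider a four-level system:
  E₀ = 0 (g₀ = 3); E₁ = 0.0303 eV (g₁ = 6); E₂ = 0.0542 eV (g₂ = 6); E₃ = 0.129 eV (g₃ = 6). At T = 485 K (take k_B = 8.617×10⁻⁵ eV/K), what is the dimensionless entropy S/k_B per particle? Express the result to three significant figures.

2.71

k_BT = 8.617×10⁻⁵ × 485 K = 0.041792 eV.
Eᵢ/kT = 0, 0.72502, 1.2969, 3.0867.
Z = Σ gᵢe^(−Eᵢ/kT) = 3·e^(−0) + 6·e^(−0.72502) + 6·e^(−1.2969) + 6·e^(−3.0867) = 3.0000 + 2.9059 + 1.6403 + 0.27391 = 7.8201.
⟨E⟩ = Σ EᵢPᵢ = 0.027146 eV.
S/k_B = ln Z + ⟨E⟩/kT = ln(7.8201) + 0.027146/0.041792 = 2.0567 + 0.64955 = 2.71.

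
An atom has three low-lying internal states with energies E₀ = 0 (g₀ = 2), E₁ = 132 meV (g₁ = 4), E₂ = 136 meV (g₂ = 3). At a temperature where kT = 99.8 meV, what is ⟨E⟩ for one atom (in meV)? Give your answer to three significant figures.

63.9 meV

Eᵢ/kT = 0, 1.3226, 1.3627.
Z = Σ gᵢe^(−Eᵢ/kT) = 2·e^(−0) + 4·e^(−1.3226) + 3·e^(−1.3627) = 2.0000 + 1.0658 + 0.76791 = 3.8337.
⟨E⟩ = Σ Eᵢ gᵢe^(−Eᵢ/kT) / Z = (0·2.0000 + 132·1.0658 + 136·0.76791) / 3.8337 = 63.9 meV.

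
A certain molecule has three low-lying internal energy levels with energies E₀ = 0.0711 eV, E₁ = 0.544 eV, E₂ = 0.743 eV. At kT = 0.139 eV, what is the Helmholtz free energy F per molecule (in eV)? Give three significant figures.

0.0655 eV

Eᵢ/kT = 0.51151, 3.9137, 5.3453.
Z = Σ e^(−Eᵢ/kT) = e^(−0.51151) + e^(−3.9137) + e^(−5.3453) = 0.59959 + 0.019966 + 0.0047705 = 0.62433.
F = −kT ln Z = −0.139 × ln(0.62433) = −0.139 × -0.47108 = 0.0655 eV.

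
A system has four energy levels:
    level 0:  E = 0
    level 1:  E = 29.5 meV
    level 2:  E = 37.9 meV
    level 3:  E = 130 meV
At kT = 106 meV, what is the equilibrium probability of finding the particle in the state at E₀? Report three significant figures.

Eᵢ/kT = 0, 0.27830, 0.35755, 1.2264.
Z = Σ e^(−Eᵢ/kT) = e^(−0) + e^(−0.27830) + e^(−0.35755) + e^(−1.2264) = 1.0000 + 0.75707 + 0.69939 + 0.29335 = 2.7498.
P₀ = e^(−E₀/kT) / Z = 1.0000/2.7498 = 0.364.

0.364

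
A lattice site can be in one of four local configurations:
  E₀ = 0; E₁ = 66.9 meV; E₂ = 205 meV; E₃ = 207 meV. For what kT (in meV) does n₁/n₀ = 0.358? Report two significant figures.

n₁/n₀ = exp[−(E₁−E₀)/kT] = 0.358.
⇒ (E₁−E₀)/kT = ln(1/0.358) = ln(2.793) = 1.027.
kT = 66.9 meV / 1.027 = 65 meV.

65 meV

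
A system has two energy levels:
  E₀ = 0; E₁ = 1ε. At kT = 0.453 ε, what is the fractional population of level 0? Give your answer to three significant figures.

0.901

Eᵢ/kT = 0, 2.2075.
Z = Σ e^(−Eᵢ/kT) = e^(−0) + e^(−2.2075) = 1.0000 + 0.10998 = 1.1100.
P₀ = e^(−E₀/kT) / Z = 1.0000/1.1100 = 0.901.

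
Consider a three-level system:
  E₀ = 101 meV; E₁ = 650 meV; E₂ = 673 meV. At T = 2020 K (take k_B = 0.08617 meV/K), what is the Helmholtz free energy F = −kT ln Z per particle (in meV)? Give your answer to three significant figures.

k_BT = 0.08617 × 2020 K = 174.06 meV.
Eᵢ/kT = 0.58026, 3.7343, 3.8665.
Z = Σ e^(−Eᵢ/kT) = e^(−0.58026) + e^(−3.7343) + e^(−3.8665) = 0.55975 + 0.023890 + 0.020932 = 0.60457.
F = −kT ln Z = −174.06 × ln(0.60457) = −174.06 × -0.50324 = 87.6 meV.

87.6 meV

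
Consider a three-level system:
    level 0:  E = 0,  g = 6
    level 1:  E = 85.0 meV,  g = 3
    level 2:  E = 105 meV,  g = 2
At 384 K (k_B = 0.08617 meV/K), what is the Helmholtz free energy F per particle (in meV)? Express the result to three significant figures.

k_BT = 0.08617 × 384 K = 33.089 meV.
Eᵢ/kT = 0, 2.5688, 3.1733.
Z = Σ gᵢe^(−Eᵢ/kT) = 6·e^(−0) + 3·e^(−2.5688) + 2·e^(−3.1733) = 6.0000 + 0.22988 + 0.083730 = 6.3136.
F = −kT ln Z = −33.089 × ln(6.3136) = −33.089 × 1.8427 = -61.0 meV.

-61.0 meV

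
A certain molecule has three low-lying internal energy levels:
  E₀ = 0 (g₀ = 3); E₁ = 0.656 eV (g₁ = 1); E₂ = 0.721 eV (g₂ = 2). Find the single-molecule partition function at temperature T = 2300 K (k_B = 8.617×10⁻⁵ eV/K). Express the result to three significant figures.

k_BT = 8.617×10⁻⁵ × 2300 K = 0.19819 eV.
Eᵢ/kT = 0, 3.3100, 3.6379.
Z = Σ gᵢe^(−Eᵢ/kT) = 3·e^(−0) + 1·e^(−3.3100) + 2·e^(−3.6379) = 3.0000 + 0.036516 + 0.052615 = 3.0891.

Z = 3.09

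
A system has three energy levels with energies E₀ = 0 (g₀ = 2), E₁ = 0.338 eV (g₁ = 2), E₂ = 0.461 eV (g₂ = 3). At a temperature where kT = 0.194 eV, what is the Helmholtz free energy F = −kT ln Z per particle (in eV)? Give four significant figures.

-0.1875 eV

Eᵢ/kT = 0, 1.74227, 2.37629.
Z = Σ gᵢe^(−Eᵢ/kT) = 2·e^(−0) + 2·e^(−1.74227) + 3·e^(−2.37629) = 2.00000 + 0.350245 + 0.278684 = 2.62893.
F = −kT ln Z = −0.194 × ln(2.62893) = −0.194 × 0.966577 = -0.1875 eV.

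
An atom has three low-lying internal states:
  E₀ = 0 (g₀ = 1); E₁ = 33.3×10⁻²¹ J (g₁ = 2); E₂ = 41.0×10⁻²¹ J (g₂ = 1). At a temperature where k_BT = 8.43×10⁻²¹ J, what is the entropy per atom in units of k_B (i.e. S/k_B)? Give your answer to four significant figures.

Eᵢ/kT = 0, 3.95018, 4.86358.
Z = Σ gᵢe^(−Eᵢ/kT) = 1·e^(−0) + 2·e^(−3.95018) + 1·e^(−4.86358) = 1.00000 + 0.0385025 + 0.00772279 = 1.04623.
⟨E⟩ = Σ EᵢPᵢ = 1.52812 ×10⁻²¹ J.
S/k_B = ln Z + ⟨E⟩/kT = ln(1.04623) + 1.52812/8.43 = 0.0451932 + 0.181272 = 0.2265.

0.2265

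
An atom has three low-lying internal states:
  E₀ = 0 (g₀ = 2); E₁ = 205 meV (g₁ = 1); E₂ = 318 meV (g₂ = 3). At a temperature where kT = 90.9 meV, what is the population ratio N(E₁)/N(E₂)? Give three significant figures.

1.16

n₁/n₂ = (g₁/g₂) exp[−(E₁−E₂)/kT] = (1/3) × exp(−(-113 meV)/(90.9 meV)) = (1/3) × exp(1.2431) = 1.16.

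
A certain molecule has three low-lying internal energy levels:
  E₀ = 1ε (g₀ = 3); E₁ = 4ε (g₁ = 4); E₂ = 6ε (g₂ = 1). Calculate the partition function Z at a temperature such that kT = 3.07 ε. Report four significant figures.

Eᵢ/kT = 0.325733, 1.30293, 1.95440.
Z = Σ gᵢe^(−Eᵢ/kT) = 3·e^(−0.325733) + 4·e^(−1.30293) + 1·e^(−1.95440) = 2.16599 + 1.08694 + 0.141649 = 3.39458.

Z = 3.395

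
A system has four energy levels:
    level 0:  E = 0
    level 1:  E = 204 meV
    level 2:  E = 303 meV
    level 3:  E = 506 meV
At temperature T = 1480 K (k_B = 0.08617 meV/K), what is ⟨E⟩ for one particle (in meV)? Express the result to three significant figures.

60.1 meV

k_BT = 0.08617 × 1480 K = 127.53 meV.
Eᵢ/kT = 0, 1.5996, 2.3759, 3.9677.
Z = Σ e^(−Eᵢ/kT) = e^(−0) + e^(−1.5996) + e^(−2.3759) + e^(−3.9677) = 1.0000 + 0.20198 + 0.092931 + 0.018917 = 1.3138.
⟨E⟩ = Σ Eᵢ e^(−Eᵢ/kT) / Z = (0·1.0000 + 204·0.20198 + 303·0.092931 + 506·0.018917) / 1.3138 = 60.1 meV.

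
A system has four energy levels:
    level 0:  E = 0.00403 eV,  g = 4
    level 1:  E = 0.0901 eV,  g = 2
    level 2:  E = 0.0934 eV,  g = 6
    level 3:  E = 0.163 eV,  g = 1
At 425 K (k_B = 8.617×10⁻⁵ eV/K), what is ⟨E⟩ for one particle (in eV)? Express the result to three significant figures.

0.0178 eV

k_BT = 8.617×10⁻⁵ × 425 K = 0.036622 eV.
Eᵢ/kT = 0.11004, 2.4603, 2.5504, 4.4509.
Z = Σ gᵢe^(−Eᵢ/kT) = 4·e^(−0.11004) + 2·e^(−2.4603) + 6·e^(−2.5504) + 1·e^(−4.4509) = 3.5832 + 0.17082 + 0.46830 + 0.011668 = 4.2340.
⟨E⟩ = Σ Eᵢ gᵢe^(−Eᵢ/kT) / Z = (0.00403·3.5832 + 0.0901·0.17082 + 0.0934·0.46830 + 0.163·0.011668) / 4.2340 = 0.0178 eV.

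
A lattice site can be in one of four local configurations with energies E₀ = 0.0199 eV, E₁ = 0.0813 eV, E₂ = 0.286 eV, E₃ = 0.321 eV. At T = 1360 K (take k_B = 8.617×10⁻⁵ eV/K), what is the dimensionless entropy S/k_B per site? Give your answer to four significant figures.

k_BT = 8.617×10⁻⁵ × 1360 K = 0.117191 eV.
Eᵢ/kT = 0.169808, 0.693739, 2.44046, 2.73912.
Z = Σ e^(−Eᵢ/kT) = e^(−0.169808) + e^(−0.693739) + e^(−2.44046) + e^(−2.73912) = 0.843827 + 0.499704 + 0.0871208 + 0.0646272 = 1.49528.
⟨E⟩ = Σ EᵢPᵢ = 0.0689369 eV.
S/k_B = ln Z + ⟨E⟩/kT = ln(1.49528) + 0.0689369/0.117191 = 0.402313 + 0.588244 = 0.9906.

0.9906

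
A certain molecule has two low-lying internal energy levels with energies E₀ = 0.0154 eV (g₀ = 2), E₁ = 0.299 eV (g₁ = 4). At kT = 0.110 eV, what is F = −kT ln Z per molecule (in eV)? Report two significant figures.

-0.076 eV

Eᵢ/kT = 0.1400, 2.718.
Z = Σ gᵢe^(−Eᵢ/kT) = 2·e^(−0.1400) + 4·e^(−2.718) = 1.739 + 0.2640 = 2.003.
F = −kT ln Z = −0.110 × ln(2.003) = −0.110 × 0.6946 = -0.076 eV.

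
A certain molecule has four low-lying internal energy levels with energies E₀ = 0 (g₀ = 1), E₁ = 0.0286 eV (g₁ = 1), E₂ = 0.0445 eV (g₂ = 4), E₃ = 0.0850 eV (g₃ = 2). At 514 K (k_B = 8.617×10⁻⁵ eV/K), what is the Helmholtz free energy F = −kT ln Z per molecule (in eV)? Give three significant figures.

k_BT = 8.617×10⁻⁵ × 514 K = 0.044291 eV.
Eᵢ/kT = 0, 0.64573, 1.0047, 1.9191.
Z = Σ gᵢe^(−Eᵢ/kT) = 1·e^(−0) + 1·e^(−0.64573) + 4·e^(−1.0047) + 2·e^(−1.9191) = 1.0000 + 0.52428 + 1.4646 + 0.29348 = 3.2824.
F = −kT ln Z = −0.044291 × ln(3.2824) = −0.044291 × 1.1886 = -0.0526 eV.

-0.0526 eV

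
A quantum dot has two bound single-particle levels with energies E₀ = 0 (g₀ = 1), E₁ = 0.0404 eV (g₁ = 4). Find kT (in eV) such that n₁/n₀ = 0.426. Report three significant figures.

0.0180 eV

n₁/n₀ = (g₁/g₀) exp[−(E₁−E₀)/kT] = 0.426.
⇒ (E₁−E₀)/kT = ln((4/1)/0.426) = ln(9.3897) = 2.2396.
kT = 0.0404 eV / 2.2396 = 0.0180 eV.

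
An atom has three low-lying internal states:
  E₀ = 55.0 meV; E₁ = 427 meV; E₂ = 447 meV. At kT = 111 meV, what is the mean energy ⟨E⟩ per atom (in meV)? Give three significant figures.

78.0 meV

Eᵢ/kT = 0.49550, 3.8468, 4.0270.
Z = Σ e^(−Eᵢ/kT) = e^(−0.49550) + e^(−3.8468) + e^(−4.0270) = 0.60927 + 0.021348 + 0.017828 = 0.64845.
⟨E⟩ = Σ Eᵢ e^(−Eᵢ/kT) / Z = (55.0·0.60927 + 427·0.021348 + 447·0.017828) / 0.64845 = 78.0 meV.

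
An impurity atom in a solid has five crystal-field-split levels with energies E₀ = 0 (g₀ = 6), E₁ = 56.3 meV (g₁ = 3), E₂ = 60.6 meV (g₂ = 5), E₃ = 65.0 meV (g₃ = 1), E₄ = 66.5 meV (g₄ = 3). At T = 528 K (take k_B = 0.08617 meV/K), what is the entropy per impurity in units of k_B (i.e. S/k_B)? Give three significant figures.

k_BT = 0.08617 × 528 K = 45.498 meV.
Eᵢ/kT = 0, 1.2374, 1.3319, 1.4286, 1.4616.
Z = Σ gᵢe^(−Eᵢ/kT) = 6·e^(−0) + 3·e^(−1.2374) + 5·e^(−1.3319) + 1·e^(−1.4286) + 3·e^(−1.4616) = 6.0000 + 0.87041 + 1.3199 + 0.23964 + 0.69559 = 9.1255.
⟨E⟩ = Σ EᵢPᵢ = 20.911 meV.
S/k_B = ln Z + ⟨E⟩/kT = ln(9.1255) + 20.911/45.498 = 2.2111 + 0.45960 = 2.67.

2.67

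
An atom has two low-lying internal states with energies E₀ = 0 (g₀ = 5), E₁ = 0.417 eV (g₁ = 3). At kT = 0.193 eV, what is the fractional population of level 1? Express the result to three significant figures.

0.0647

Eᵢ/kT = 0, 2.1606.
Z = Σ gᵢe^(−Eᵢ/kT) = 5·e^(−0) + 3·e^(−2.1606) = 5.0000 + 0.34577 = 5.3458.
P₁ = g₁ e^(−E₁/kT) / Z = 0.34577/5.3458 = 0.0647.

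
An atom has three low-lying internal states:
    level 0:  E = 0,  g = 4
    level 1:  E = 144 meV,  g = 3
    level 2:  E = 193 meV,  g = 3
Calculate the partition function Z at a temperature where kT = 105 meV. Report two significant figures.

Eᵢ/kT = 0, 1.371, 1.838.
Z = Σ gᵢe^(−Eᵢ/kT) = 4·e^(−0) + 3·e^(−1.371) + 3·e^(−1.838) = 4.000 + 0.7616 + 0.4774 = 5.239.

Z = 5.2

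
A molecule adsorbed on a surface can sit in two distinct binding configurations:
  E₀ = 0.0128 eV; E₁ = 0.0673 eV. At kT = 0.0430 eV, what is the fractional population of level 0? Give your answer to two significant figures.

0.78

Eᵢ/kT = 0.2977, 1.565.
Z = Σ e^(−Eᵢ/kT) = e^(−0.2977) + e^(−1.565) = 0.7425 + 0.2091 = 0.9516.
P₀ = e^(−E₀/kT) / Z = 0.7425/0.9516 = 0.78.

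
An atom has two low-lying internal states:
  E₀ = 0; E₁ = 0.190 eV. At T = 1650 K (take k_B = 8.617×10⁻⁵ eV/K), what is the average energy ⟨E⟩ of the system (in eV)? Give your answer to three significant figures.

0.0395 eV

k_BT = 8.617×10⁻⁵ × 1650 K = 0.14218 eV.
Eᵢ/kT = 0, 1.3363.
Z = Σ e^(−Eᵢ/kT) = e^(−0) + e^(−1.3363) = 1.0000 + 0.26282 = 1.2628.
⟨E⟩ = Σ Eᵢ e^(−Eᵢ/kT) / Z = (0·1.0000 + 0.190·0.26282) / 1.2628 = 0.0395 eV.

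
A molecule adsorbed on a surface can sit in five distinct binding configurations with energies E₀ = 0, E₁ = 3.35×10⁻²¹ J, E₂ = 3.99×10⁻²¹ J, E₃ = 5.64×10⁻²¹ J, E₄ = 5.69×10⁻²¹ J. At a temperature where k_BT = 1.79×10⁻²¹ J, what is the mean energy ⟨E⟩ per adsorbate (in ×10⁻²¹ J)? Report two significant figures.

1.1 ×10⁻²¹ J

Eᵢ/kT = 0, 1.872, 2.229, 3.151, 3.179.
Z = Σ e^(−Eᵢ/kT) = e^(−0) + e^(−1.872) + e^(−2.229) + e^(−3.151) + e^(−3.179) = 1.000 + 0.1538 + 0.1076 + 0.04281 + 0.04163 = 1.346.
⟨E⟩ = Σ Eᵢ e^(−Eᵢ/kT) / Z = (0·1.000 + 3.35·0.1538 + 3.99·0.1076 + 5.64·0.04281 + 5.69·0.04163) / 1.346 = 1.1 ×10⁻²¹ J.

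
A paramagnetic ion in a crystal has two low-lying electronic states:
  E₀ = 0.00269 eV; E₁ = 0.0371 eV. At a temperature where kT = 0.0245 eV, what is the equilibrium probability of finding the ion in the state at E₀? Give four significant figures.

0.8029

Eᵢ/kT = 0.109796, 1.51429.
Z = Σ e^(−Eᵢ/kT) = e^(−0.109796) + e^(−1.51429) = 0.896017 + 0.219964 = 1.11598.
P₀ = e^(−E₀/kT) / Z = 0.896017/1.11598 = 0.8029.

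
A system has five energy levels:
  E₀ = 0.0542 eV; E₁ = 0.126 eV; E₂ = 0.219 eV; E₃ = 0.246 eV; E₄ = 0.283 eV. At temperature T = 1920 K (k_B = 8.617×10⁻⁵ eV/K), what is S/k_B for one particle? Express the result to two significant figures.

1.5

k_BT = 8.617×10⁻⁵ × 1920 K = 0.1654 eV.
Eᵢ/kT = 0.3277, 0.7618, 1.324, 1.487, 1.711.
Z = Σ e^(−Eᵢ/kT) = e^(−0.3277) + e^(−0.7618) + e^(−1.324) + e^(−1.487) + e^(−1.711) = 0.7206 + 0.4668 + 0.2661 + 0.2260 + 0.1807 = 1.860.
⟨E⟩ = Σ EᵢPᵢ = 0.1413 eV.
S/k_B = ln Z + ⟨E⟩/kT = ln(1.860) + 0.1413/0.1654 = 0.6206 + 0.8543 = 1.5.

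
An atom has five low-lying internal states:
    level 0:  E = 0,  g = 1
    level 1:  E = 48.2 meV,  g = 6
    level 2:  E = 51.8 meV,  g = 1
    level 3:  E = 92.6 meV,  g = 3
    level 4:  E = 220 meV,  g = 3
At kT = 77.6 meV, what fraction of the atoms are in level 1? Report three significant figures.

Eᵢ/kT = 0, 0.62113, 0.66753, 1.1933, 2.8351.
Z = Σ gᵢe^(−Eᵢ/kT) = 1·e^(−0) + 6·e^(−0.62113) + 1·e^(−0.66753) + 3·e^(−1.1933) + 3·e^(−2.8351) = 1.0000 + 3.2240 + 0.51297 + 0.90966 + 0.17614 = 5.8228.
P₁ = g₁ e^(−E₁/kT) / Z = 3.2240/5.8228 = 0.554.

0.554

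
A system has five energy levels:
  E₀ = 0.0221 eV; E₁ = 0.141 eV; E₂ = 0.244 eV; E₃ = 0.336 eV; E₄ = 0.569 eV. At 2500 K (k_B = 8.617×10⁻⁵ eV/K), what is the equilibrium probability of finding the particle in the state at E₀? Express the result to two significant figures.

0.45

k_BT = 8.617×10⁻⁵ × 2500 K = 0.2154 eV.
Eᵢ/kT = 0.1026, 0.6546, 1.133, 1.560, 2.642.
Z = Σ e^(−Eᵢ/kT) = e^(−0.1026) + e^(−0.6546) + e^(−1.133) + e^(−1.560) + e^(−2.642) = 0.9025 + 0.5196 + 0.3221 + 0.2101 + 0.07122 = 2.026.
P₀ = e^(−E₀/kT) / Z = 0.9025/2.026 = 0.45.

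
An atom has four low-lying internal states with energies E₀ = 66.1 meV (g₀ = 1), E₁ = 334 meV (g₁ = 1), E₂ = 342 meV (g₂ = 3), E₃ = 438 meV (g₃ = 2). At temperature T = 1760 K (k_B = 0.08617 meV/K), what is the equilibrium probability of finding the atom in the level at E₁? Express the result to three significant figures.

0.0934

k_BT = 0.08617 × 1760 K = 151.66 meV.
Eᵢ/kT = 0.43584, 2.2023, 2.2550, 2.8880.
Z = Σ gᵢe^(−Eᵢ/kT) = 1·e^(−0.43584) + 1·e^(−2.2023) + 3·e^(−2.2550) + 2·e^(−2.8880) = 0.64672 + 0.11055 + 0.31462 + 0.11137 = 1.1833.
P₁ = g₁ e^(−E₁/kT) / Z = 0.11055/1.1833 = 0.0934.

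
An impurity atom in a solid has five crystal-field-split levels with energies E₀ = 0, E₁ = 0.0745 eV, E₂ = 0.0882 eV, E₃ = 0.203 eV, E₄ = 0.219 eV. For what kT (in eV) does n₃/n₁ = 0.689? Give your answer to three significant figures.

0.345 eV

n₃/n₁ = exp[−(E₃−E₁)/kT] = 0.689.
⇒ (E₃−E₁)/kT = ln(1/0.689) = ln(1.4514) = 0.37253.
kT = 0.1285 eV / 0.37253 = 0.345 eV.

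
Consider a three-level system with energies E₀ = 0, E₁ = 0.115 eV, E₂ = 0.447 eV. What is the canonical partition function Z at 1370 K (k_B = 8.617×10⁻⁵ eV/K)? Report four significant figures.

Z = 1.400

k_BT = 8.617×10⁻⁵ × 1370 K = 0.118053 eV.
Eᵢ/kT = 0, 0.974139, 3.78643.
Z = Σ e^(−Eᵢ/kT) = e^(−0) + e^(−0.974139) + e^(−3.78643) = 1.00000 + 0.377517 + 0.0226764 = 1.40019.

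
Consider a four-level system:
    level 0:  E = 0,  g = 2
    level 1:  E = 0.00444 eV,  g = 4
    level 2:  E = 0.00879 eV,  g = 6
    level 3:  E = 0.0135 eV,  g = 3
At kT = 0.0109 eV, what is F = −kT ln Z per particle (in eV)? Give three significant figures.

Eᵢ/kT = 0, 0.40734, 0.80642, 1.2385.
Z = Σ gᵢe^(−Eᵢ/kT) = 2·e^(−0) + 4·e^(−0.40734) + 6·e^(−0.80642) + 3·e^(−1.2385) = 2.0000 + 2.6617 + 2.6787 + 0.86946 = 8.2099.
F = −kT ln Z = −0.0109 × ln(8.2099) = −0.0109 × 2.1053 = -0.0229 eV.

-0.0229 eV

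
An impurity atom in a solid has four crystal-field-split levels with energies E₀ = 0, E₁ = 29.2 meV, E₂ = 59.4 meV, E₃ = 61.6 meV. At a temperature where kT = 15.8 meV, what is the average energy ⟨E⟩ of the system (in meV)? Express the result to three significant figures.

Eᵢ/kT = 0, 1.8481, 3.7595, 3.8987.
Z = Σ e^(−Eᵢ/kT) = e^(−0) + e^(−1.8481) + e^(−3.7595) + e^(−3.8987) = 1.0000 + 0.15754 + 0.023295 + 0.020268 = 1.2011.
⟨E⟩ = Σ Eᵢ e^(−Eᵢ/kT) / Z = (0·1.0000 + 29.2·0.15754 + 59.4·0.023295 + 61.6·0.020268) / 1.2011 = 6.02 meV.

6.02 meV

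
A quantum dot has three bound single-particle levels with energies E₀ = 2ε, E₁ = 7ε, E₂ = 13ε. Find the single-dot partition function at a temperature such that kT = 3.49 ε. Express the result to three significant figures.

Eᵢ/kT = 0.57307, 2.0057, 3.7249.
Z = Σ e^(−Eᵢ/kT) = e^(−0.57307) + e^(−2.0057) + e^(−3.7249) = 0.56379 + 0.13457 + 0.024116 = 0.72248.

Z = 0.722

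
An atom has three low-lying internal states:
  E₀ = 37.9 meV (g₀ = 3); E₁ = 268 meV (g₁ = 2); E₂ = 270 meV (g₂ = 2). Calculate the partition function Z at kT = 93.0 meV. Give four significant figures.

Z = 2.218

Eᵢ/kT = 0.407527, 2.88172, 2.90323.
Z = Σ gᵢe^(−Eᵢ/kT) = 3·e^(−0.407527) + 2·e^(−2.88172) + 2·e^(−2.90323) = 1.99588 + 0.112077 + 0.109692 = 2.21765.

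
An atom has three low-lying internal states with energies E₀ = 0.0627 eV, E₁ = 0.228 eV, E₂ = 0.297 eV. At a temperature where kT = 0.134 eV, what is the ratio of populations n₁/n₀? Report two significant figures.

0.29

n₁/n₀ = exp[−(E₁−E₀)/kT] = exp(−(0.1653 eV)/(0.134 eV)) = exp(-1.234) = 0.29.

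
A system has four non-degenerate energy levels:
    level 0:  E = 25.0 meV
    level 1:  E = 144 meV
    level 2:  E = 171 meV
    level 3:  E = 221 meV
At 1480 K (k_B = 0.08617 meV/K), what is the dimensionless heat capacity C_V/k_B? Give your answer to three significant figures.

0.354

k_BT = 0.08617 × 1480 K = 127.53 meV.
Eᵢ/kT = 0.19603, 1.1291, 1.3409, 1.7329.
Z = Σ e^(−Eᵢ/kT) = e^(−0.19603) + e^(−1.1291) + e^(−1.3409) + e^(−1.7329) = 0.82199 + 0.32332 + 0.26161 + 0.17677 = 1.5837.
⟨E⟩ = 95.289 meV, ⟨E²⟩ = 14840 meV².
C_V/k_B = (⟨E²⟩ − ⟨E⟩²)/(kT)² = (14840 − 9080.0)/16264 = 0.354.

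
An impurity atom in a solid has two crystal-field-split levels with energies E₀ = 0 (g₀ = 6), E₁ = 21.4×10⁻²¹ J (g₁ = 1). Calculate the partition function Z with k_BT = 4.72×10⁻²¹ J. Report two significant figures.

Eᵢ/kT = 0, 4.534.
Z = Σ gᵢe^(−Eᵢ/kT) = 6·e^(−0) + 1·e^(−4.534) = 6.000 + 0.01074 = 6.011.

Z = 6.0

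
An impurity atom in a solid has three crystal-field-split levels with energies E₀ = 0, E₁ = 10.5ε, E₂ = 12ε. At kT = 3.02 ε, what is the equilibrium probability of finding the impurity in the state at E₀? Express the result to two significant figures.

0.95

Eᵢ/kT = 0, 3.477, 3.974.
Z = Σ e^(−Eᵢ/kT) = e^(−0) + e^(−3.477) + e^(−3.974) = 1.000 + 0.03090 + 0.01880 = 1.050.
P₀ = e^(−E₀/kT) / Z = 1.000/1.050 = 0.95.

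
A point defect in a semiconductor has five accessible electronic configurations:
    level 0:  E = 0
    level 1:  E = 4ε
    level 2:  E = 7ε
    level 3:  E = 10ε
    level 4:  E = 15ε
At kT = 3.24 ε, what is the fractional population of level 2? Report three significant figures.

Eᵢ/kT = 0, 1.2346, 2.1605, 3.0864, 4.6296.
Z = Σ e^(−Eᵢ/kT) = e^(−0) + e^(−1.2346) + e^(−2.1605) + e^(−3.0864) + e^(−4.6296) = 1.0000 + 0.29095 + 0.11527 + 0.045666 + 0.0097587 = 1.4616.
P₂ = e^(−E₂/kT) / Z = 0.11527/1.4616 = 0.0789.

0.0789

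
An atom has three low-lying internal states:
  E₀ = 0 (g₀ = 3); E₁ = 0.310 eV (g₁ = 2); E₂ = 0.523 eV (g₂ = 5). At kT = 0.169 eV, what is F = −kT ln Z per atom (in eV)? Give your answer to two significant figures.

-0.21 eV

Eᵢ/kT = 0, 1.834, 3.095.
Z = Σ gᵢe^(−Eᵢ/kT) = 3·e^(−0) + 2·e^(−1.834) + 5·e^(−3.095) = 3.000 + 0.3195 + 0.2264 = 3.546.
F = −kT ln Z = −0.169 × ln(3.546) = −0.169 × 1.266 = -0.21 eV.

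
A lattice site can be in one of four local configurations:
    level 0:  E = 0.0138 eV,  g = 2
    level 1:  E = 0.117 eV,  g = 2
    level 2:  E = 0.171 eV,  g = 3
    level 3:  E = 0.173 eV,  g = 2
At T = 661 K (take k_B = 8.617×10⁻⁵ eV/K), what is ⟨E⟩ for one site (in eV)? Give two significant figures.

k_BT = 8.617×10⁻⁵ × 661 K = 0.05696 eV.
Eᵢ/kT = 0.2423, 2.054, 3.002, 3.037.
Z = Σ gᵢe^(−Eᵢ/kT) = 2·e^(−0.2423) + 2·e^(−2.054) + 3·e^(−3.002) + 2·e^(−3.037) = 1.570 + 0.2564 + 0.1491 + 0.09596 = 2.071.
⟨E⟩ = Σ Eᵢ gᵢe^(−Eᵢ/kT) / Z = (0.0138·1.570 + 0.117·0.2564 + 0.171·0.1491 + 0.173·0.09596) / 2.071 = 0.045 eV.

0.045 eV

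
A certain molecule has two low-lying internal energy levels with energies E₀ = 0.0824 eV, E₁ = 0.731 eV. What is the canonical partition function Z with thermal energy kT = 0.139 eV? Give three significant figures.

Eᵢ/kT = 0.59281, 5.2590.
Z = Σ e^(−Eᵢ/kT) = e^(−0.59281) + e^(−5.2590) = 0.55277 + 0.0052005 = 0.55797.

Z = 0.558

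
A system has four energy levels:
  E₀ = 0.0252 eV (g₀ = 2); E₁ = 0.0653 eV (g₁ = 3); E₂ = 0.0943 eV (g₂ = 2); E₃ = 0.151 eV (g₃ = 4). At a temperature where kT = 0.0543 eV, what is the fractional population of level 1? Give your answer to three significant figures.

0.327

Eᵢ/kT = 0.46409, 1.2026, 1.7366, 2.7808.
Z = Σ gᵢe^(−Eᵢ/kT) = 2·e^(−0.46409) + 3·e^(−1.2026) + 2·e^(−1.7366) + 4·e^(−2.7808) = 1.2574 + 0.90124 + 0.35224 + 0.24796 = 2.7588.
P₁ = g₁ e^(−E₁/kT) / Z = 0.90124/2.7588 = 0.327.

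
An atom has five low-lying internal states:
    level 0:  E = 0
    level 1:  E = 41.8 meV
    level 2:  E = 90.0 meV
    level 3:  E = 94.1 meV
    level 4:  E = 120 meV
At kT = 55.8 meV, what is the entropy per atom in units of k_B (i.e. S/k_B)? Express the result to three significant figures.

1.31

Eᵢ/kT = 0, 0.74910, 1.6129, 1.6864, 2.1505.
Z = Σ e^(−Eᵢ/kT) = e^(−0) + e^(−0.74910) + e^(−1.6129) + e^(−1.6864) + e^(−2.1505) = 1.0000 + 0.47279 + 0.19931 + 0.18518 + 0.11643 = 1.9737.
⟨E⟩ = Σ EᵢPᵢ = 35.009 meV.
S/k_B = ln Z + ⟨E⟩/kT = ln(1.9737) + 35.009/55.8 = 0.67991 + 0.62740 = 1.31.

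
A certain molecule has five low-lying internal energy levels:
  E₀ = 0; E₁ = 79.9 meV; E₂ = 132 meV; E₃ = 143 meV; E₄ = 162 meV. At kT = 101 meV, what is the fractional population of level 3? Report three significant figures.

0.112

Eᵢ/kT = 0, 0.79109, 1.3069, 1.4158, 1.6040.
Z = Σ e^(−Eᵢ/kT) = e^(−0) + e^(−0.79109) + e^(−1.3069) + e^(−1.4158) + e^(−1.6040) = 1.0000 + 0.45335 + 0.27066 + 0.24273 + 0.20109 = 2.1678.
P₃ = e^(−E₃/kT) / Z = 0.24273/2.1678 = 0.112.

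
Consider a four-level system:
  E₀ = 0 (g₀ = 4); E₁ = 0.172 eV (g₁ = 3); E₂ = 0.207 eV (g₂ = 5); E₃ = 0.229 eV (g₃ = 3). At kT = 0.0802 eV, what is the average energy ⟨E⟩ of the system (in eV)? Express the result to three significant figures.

Eᵢ/kT = 0, 2.1446, 2.5810, 2.8554.
Z = Σ gᵢe^(−Eᵢ/kT) = 4·e^(−0) + 3·e^(−2.1446) + 5·e^(−2.5810) + 3·e^(−2.8554) = 4.0000 + 0.35134 + 0.37849 + 0.17260 = 4.9024.
⟨E⟩ = Σ Eᵢ gᵢe^(−Eᵢ/kT) / Z = (0·4.0000 + 0.172·0.35134 + 0.207·0.37849 + 0.229·0.17260) / 4.9024 = 0.0364 eV.

0.0364 eV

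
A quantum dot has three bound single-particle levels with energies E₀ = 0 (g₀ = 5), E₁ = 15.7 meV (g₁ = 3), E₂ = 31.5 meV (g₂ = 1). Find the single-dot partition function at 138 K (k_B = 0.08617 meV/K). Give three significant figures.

k_BT = 0.08617 × 138 K = 11.891 meV.
Eᵢ/kT = 0, 1.3203, 2.6491.
Z = Σ gᵢe^(−Eᵢ/kT) = 5·e^(−0) + 3·e^(−1.3203) + 1·e^(−2.6491) = 5.0000 + 0.80117 + 0.070715 = 5.8719.

Z = 5.87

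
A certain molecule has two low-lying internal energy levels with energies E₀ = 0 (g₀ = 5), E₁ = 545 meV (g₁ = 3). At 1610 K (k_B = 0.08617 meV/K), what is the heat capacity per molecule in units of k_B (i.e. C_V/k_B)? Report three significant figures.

0.178

k_BT = 0.08617 × 1610 K = 138.73 meV.
Eᵢ/kT = 0, 3.9285.
Z = Σ gᵢe^(−Eᵢ/kT) = 5·e^(−0) + 3·e^(−3.9285) = 5.0000 + 0.059019 = 5.0590.
⟨E⟩ = 6.3580 meV, ⟨E²⟩ = 3465.1 meV².
C_V/k_B = (⟨E²⟩ − ⟨E⟩²)/(kT)² = (3465.1 − 40.424)/19246 = 0.178.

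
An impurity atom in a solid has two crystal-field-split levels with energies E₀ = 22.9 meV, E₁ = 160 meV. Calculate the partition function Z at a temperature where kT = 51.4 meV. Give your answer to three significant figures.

Z = 0.685

Eᵢ/kT = 0.44553, 3.1128.
Z = Σ e^(−Eᵢ/kT) = e^(−0.44553) + e^(−3.1128) = 0.64048 + 0.044476 = 0.68496.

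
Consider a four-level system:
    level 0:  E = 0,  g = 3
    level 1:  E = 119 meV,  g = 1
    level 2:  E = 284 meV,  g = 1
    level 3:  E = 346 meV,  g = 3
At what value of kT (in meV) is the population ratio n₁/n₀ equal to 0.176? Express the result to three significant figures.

186 meV

n₁/n₀ = (g₁/g₀) exp[−(E₁−E₀)/kT] = 0.176.
⇒ (E₁−E₀)/kT = ln((1/3)/0.176) = ln(1.8939) = 0.63864.
kT = 119 meV / 0.63864 = 186 meV.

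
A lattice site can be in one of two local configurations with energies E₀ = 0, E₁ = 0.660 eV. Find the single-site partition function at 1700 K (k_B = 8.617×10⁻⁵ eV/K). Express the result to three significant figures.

k_BT = 8.617×10⁻⁵ × 1700 K = 0.14649 eV.
Eᵢ/kT = 0, 4.5054.
Z = Σ e^(−Eᵢ/kT) = e^(−0) + e^(−4.5054) = 1.0000 + 0.011049 = 1.0110.

Z = 1.01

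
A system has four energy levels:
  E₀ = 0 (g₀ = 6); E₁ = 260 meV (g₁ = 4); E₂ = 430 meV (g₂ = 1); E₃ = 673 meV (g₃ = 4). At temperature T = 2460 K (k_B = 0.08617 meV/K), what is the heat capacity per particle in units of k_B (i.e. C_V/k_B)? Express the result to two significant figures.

k_BT = 0.08617 × 2460 K = 212.0 meV.
Eᵢ/kT = 0, 1.226, 2.028, 3.175.
Z = Σ gᵢe^(−Eᵢ/kT) = 6·e^(−0) + 4·e^(−1.226) + 1·e^(−2.028) + 4·e^(−3.175) = 6.000 + 1.174 + 0.1316 + 0.1672 = 7.473.
⟨E⟩ = 63.48 meV, ⟨E²⟩ = 24010 meV².
C_V/k_B = (⟨E²⟩ − ⟨E⟩²)/(kT)² = (24010 − 4030)/44940 = 0.44.

0.44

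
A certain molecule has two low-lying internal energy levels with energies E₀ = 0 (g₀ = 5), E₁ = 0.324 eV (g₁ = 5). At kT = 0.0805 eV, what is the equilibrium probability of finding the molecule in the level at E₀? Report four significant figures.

0.9824

Eᵢ/kT = 0, 4.02484.
Z = Σ gᵢe^(−Eᵢ/kT) = 5·e^(−0) + 5·e^(−4.02484) = 5.00000 + 0.0893314 = 5.08933.
P₀ = g₀ e^(−E₀/kT) / Z = 5.00000/5.08933 = 0.9824.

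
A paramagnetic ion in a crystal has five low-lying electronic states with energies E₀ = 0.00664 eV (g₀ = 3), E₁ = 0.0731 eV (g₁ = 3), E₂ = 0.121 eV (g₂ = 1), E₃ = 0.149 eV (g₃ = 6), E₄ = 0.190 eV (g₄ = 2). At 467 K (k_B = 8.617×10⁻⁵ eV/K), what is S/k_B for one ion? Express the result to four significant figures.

1.820

k_BT = 8.617×10⁻⁵ × 467 K = 0.0402414 eV.
Eᵢ/kT = 0.165004, 1.81654, 3.00685, 3.70265, 4.72151.
Z = Σ gᵢe^(−Eᵢ/kT) = 3·e^(−0.165004) + 3·e^(−1.81654) + 1·e^(−3.00685) + 6·e^(−3.70265) + 2·e^(−4.72151) = 2.54367 + 0.487762 + 0.0494472 + 0.147949 + 0.0178035 = 3.24663.
⟨E⟩ = Σ EᵢPᵢ = 0.0258593 eV.
S/k_B = ln Z + ⟨E⟩/kT = ln(3.24663) + 0.0258593/0.0402414 = 1.17762 + 0.642604 = 1.820.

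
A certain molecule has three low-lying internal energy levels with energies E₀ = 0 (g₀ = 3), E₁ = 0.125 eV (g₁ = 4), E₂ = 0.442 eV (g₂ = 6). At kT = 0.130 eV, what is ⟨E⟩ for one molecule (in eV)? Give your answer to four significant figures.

0.05913 eV

Eᵢ/kT = 0, 0.961538, 3.40000.
Z = Σ gᵢe^(−Eᵢ/kT) = 3·e^(−0) + 4·e^(−0.961538) + 6·e^(−3.40000) = 3.00000 + 1.52922 + 0.200240 = 4.72946.
⟨E⟩ = Σ Eᵢ gᵢe^(−Eᵢ/kT) / Z = (0·3.00000 + 0.125·1.52922 + 0.442·0.200240) / 4.72946 = 0.05913 eV.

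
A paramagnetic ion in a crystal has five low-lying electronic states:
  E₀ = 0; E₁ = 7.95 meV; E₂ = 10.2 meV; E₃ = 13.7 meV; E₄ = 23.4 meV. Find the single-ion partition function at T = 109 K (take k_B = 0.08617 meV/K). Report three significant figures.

k_BT = 0.08617 × 109 K = 9.3925 meV.
Eᵢ/kT = 0, 0.84642, 1.0860, 1.4586, 2.4913.
Z = Σ e^(−Eᵢ/kT) = e^(−0) + e^(−0.84642) + e^(−1.0860) + e^(−1.4586) + e^(−2.4913) = 1.0000 + 0.42895 + 0.33756 + 0.23256 + 0.082802 = 2.0819.

Z = 2.08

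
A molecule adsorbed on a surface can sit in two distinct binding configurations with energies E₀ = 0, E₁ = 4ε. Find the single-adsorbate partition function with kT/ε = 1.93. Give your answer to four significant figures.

Z = 1.126

Eᵢ/kT = 0, 2.07254.
Z = Σ e^(−Eᵢ/kT) = e^(−0) + e^(−2.07254) = 1.00000 + 0.125866 = 1.12587.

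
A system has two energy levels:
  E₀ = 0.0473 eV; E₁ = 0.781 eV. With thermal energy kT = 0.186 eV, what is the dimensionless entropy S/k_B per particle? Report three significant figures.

Eᵢ/kT = 0.25430, 4.1989.
Z = Σ e^(−Eᵢ/kT) = e^(−0.25430) + e^(−4.1989) = 0.77546 + 0.015012 = 0.79047.
⟨E⟩ = Σ EᵢPᵢ = 0.061234 eV.
S/k_B = ln Z + ⟨E⟩/kT = ln(0.79047) + 0.061234/0.186 = -0.23513 + 0.32922 = 0.0941.

0.0941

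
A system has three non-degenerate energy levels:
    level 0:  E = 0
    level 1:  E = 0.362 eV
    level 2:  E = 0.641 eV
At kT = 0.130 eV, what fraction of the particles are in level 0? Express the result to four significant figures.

0.9355

Eᵢ/kT = 0, 2.78462, 4.93077.
Z = Σ e^(−Eᵢ/kT) = e^(−0) + e^(−2.78462) + e^(−4.93077) = 1.00000 + 0.0617526 + 0.00722094 = 1.06897.
P₀ = e^(−E₀/kT) / Z = 1.00000/1.06897 = 0.9355.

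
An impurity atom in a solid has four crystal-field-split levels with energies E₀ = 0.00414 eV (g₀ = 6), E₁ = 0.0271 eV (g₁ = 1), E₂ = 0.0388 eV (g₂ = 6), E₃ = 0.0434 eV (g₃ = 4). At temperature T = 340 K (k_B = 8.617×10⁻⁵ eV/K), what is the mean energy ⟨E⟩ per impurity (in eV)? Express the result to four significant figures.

k_BT = 8.617×10⁻⁵ × 340 K = 0.0292978 eV.
Eᵢ/kT = 0.141308, 0.924984, 1.32433, 1.48134.
Z = Σ gᵢe^(−Eᵢ/kT) = 6·e^(−0.141308) + 1·e^(−0.924984) + 6·e^(−1.32433) + 4·e^(−1.48134) = 5.20933 + 0.396538 + 1.59589 + 0.909331 = 8.11109.
⟨E⟩ = Σ Eᵢ gᵢe^(−Eᵢ/kT) / Z = (0.00414·5.20933 + 0.0271·0.396538 + 0.0388·1.59589 + 0.0434·0.909331) / 8.11109 = 0.01648 eV.

0.01648 eV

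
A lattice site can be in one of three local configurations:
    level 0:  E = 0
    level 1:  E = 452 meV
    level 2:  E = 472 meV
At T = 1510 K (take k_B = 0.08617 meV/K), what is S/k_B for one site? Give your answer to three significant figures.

k_BT = 0.08617 × 1510 K = 130.12 meV.
Eᵢ/kT = 0, 3.4737, 3.6274.
Z = Σ e^(−Eᵢ/kT) = e^(−0) + e^(−3.4737) + e^(−3.6274) = 1.0000 + 0.031002 + 0.026585 = 1.0576.
⟨E⟩ = Σ EᵢPᵢ = 25.114 meV.
S/k_B = ln Z + ⟨E⟩/kT = ln(1.0576) + 25.114/130.12 = 0.056002 + 0.19301 = 0.249.

0.249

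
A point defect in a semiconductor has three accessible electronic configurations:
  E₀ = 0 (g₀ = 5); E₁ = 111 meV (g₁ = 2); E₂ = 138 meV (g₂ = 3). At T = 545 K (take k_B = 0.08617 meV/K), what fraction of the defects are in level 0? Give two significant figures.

k_BT = 0.08617 × 545 K = 46.96 meV.
Eᵢ/kT = 0, 2.364, 2.939.
Z = Σ gᵢe^(−Eᵢ/kT) = 5·e^(−0) + 2·e^(−2.364) + 3·e^(−2.939) = 5.000 + 0.1881 + 0.1588 = 5.347.
P₀ = g₀ e^(−E₀/kT) / Z = 5.000/5.347 = 0.94.

0.94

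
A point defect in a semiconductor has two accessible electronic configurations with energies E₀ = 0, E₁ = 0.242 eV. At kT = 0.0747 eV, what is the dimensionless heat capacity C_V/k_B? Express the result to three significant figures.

Eᵢ/kT = 0, 3.2396.
Z = Σ e^(−Eᵢ/kT) = e^(−0) + e^(−3.2396) = 1.0000 + 0.039180 = 1.0392.
⟨E⟩ = 0.0091239 eV, ⟨E²⟩ = 0.0022080 eV².
C_V/k_B = (⟨E²⟩ − ⟨E⟩²)/(kT)² = (0.0022080 − 0.000083246)/0.0055801 = 0.381.

0.381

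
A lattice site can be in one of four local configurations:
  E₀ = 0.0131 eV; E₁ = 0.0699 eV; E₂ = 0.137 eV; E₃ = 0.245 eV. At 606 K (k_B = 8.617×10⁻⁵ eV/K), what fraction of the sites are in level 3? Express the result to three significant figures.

k_BT = 8.617×10⁻⁵ × 606 K = 0.052219 eV.
Eᵢ/kT = 0.25087, 1.3386, 2.6236, 4.6918.
Z = Σ e^(−Eᵢ/kT) = e^(−0.25087) + e^(−1.3386) + e^(−2.6236) + e^(−4.6918) = 0.77812 + 0.26221 + 0.072541 + 0.0091702 = 1.1220.
P₃ = e^(−E₃/kT) / Z = 0.0091702/1.1220 = 0.00817.

0.00817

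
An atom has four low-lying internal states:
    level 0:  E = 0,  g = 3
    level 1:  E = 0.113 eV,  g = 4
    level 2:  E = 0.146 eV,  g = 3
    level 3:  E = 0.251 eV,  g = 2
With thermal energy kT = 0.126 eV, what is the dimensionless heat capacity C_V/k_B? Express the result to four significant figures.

Eᵢ/kT = 0, 0.896825, 1.15873, 1.99206.
Z = Σ gᵢe^(−Eᵢ/kT) = 3·e^(−0) + 4·e^(−0.896825) + 3·e^(−1.15873) + 2·e^(−1.99206) = 3.00000 + 1.63145 + 0.941654 + 0.272828 = 5.84593.
⟨E⟩ = 0.0667670 eV, ⟨E²⟩ = 0.00993729 eV².
C_V/k_B = (⟨E²⟩ − ⟨E⟩²)/(kT)² = (0.00993729 − 0.00445783)/0.0158760 = 0.3451.

0.3451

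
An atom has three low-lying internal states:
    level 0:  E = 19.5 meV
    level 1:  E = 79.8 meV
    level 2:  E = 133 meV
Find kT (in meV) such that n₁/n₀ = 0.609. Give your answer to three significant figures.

n₁/n₀ = exp[−(E₁−E₀)/kT] = 0.609.
⇒ (E₁−E₀)/kT = ln(1/0.609) = ln(1.6420) = 0.49592.
kT = 60.3 meV / 0.49592 = 122 meV.

122 meV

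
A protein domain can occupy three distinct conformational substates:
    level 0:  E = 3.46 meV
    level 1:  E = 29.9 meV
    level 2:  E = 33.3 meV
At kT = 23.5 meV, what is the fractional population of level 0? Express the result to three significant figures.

0.623

Eᵢ/kT = 0.14723, 1.2723, 1.4170.
Z = Σ e^(−Eᵢ/kT) = e^(−0.14723) + e^(−1.2723) + e^(−1.4170) = 0.86310 + 0.28019 + 0.24244 = 1.3857.
P₀ = e^(−E₀/kT) / Z = 0.86310/1.3857 = 0.623.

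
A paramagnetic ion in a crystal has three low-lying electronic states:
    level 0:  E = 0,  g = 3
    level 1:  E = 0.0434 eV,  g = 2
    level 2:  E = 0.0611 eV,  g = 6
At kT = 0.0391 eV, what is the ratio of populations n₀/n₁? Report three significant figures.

n₀/n₁ = (g₀/g₁) exp[−(E₀−E₁)/kT] = (3/2) × exp(−(-0.0434 eV)/(0.0391 eV)) = (3/2) × exp(1.1100) = 4.55.

4.55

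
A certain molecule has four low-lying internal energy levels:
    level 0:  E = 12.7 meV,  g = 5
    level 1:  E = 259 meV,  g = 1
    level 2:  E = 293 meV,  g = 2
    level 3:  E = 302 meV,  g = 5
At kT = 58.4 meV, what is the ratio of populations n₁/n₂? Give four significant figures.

n₁/n₂ = (g₁/g₂) exp[−(E₁−E₂)/kT] = (1/2) × exp(−(-34 meV)/(58.4 meV)) = (1/2) × exp(0.582192) = 0.8950.

0.8950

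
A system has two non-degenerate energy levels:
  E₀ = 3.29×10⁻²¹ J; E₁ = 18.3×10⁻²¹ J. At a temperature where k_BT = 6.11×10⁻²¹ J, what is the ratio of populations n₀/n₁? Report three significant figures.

n₀/n₁ = exp[−(E₀−E₁)/kT] = exp(−(-15.01 ×10⁻²¹ J)/(6.11 ×10⁻²¹ J)) = exp(2.4566) = 11.7.

11.7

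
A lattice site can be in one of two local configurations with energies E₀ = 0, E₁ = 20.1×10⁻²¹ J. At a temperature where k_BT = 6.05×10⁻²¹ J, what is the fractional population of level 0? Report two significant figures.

0.97

Eᵢ/kT = 0, 3.322.
Z = Σ e^(−Eᵢ/kT) = e^(−0) + e^(−3.322) = 1.000 + 0.03608 = 1.036.
P₀ = e^(−E₀/kT) / Z = 1.000/1.036 = 0.97.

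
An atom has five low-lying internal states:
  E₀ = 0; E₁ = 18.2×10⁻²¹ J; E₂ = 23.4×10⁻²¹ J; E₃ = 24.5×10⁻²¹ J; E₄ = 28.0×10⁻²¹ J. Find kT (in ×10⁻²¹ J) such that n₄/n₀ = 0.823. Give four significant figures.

143.7 ×10⁻²¹ J

n₄/n₀ = exp[−(E₄−E₀)/kT] = 0.823.
⇒ (E₄−E₀)/kT = ln(1/0.823) = ln(1.21507) = 0.194802.
kT = 28.0 ×10⁻²¹ J / 0.194802 = 143.7 ×10⁻²¹ J.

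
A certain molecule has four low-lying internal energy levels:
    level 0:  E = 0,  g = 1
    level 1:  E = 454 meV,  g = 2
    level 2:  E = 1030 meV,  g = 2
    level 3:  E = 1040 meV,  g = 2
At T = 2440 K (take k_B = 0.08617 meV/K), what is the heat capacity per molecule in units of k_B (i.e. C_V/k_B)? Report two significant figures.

1.2

k_BT = 0.08617 × 2440 K = 210.3 meV.
Eᵢ/kT = 0, 2.159, 4.898, 4.945.
Z = Σ gᵢe^(−Eᵢ/kT) = 1·e^(−0) + 2·e^(−2.159) + 2·e^(−4.898) + 2·e^(−4.945) = 1.000 + 0.2309 + 0.01492 + 0.01424 = 1.260.
⟨E⟩ = 107.1 meV, ⟨E²⟩ = 62560 meV².
C_V/k_B = (⟨E²⟩ − ⟨E⟩²)/(kT)² = (62560 − 11470)/44230 = 1.2.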